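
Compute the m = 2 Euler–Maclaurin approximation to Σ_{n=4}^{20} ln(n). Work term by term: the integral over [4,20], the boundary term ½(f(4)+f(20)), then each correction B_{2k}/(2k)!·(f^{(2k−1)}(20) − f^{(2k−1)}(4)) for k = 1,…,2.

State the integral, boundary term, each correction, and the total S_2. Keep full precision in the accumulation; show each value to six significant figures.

S_2 ≈ 40.5439

Integral: ∫_4^20 ln(x) dx = 38.3695.
Boundary: ½(f(4) + f(20)) = ½(1.38629 + 2.99573) = 2.19101.
Integral + boundary = 40.5605.
k=1: B_{2}/(2)! × [f^{(1)}(20) − f^{(1)}(4)] = 1/12 × (0.0500000 − 0.250000) = -0.0166667.
After k=1: 40.5438.
k=2: B_{4}/(4)! × [f^{(3)}(20) − f^{(3)}(4)] = −1/720 × (0.000250000 − 0.0312500) = 4.30556e-05.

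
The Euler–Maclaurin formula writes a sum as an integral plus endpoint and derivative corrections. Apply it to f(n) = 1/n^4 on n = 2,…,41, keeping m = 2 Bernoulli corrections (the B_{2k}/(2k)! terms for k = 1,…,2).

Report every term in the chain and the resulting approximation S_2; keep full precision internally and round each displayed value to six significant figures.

S_2 ≈ 0.0820266

Integral: ∫_2^41 1/x^4 dx = 0.0416618.
Endpoint term: (f(2) + f(41))/2 = (0.0625000 + 3.53887e-07)/2 = 0.0312502.
So far: 0.0729120.
Correction k=1: B_{2}/2! · (f^{(1)}(41) − f^{(1)}(2)) = 1/12 · (-3.45256e-08 − (-0.125000)) = 0.0104167.
Running total after k=1: 0.0833287.
Correction k=2: B_{4}/4! · (f^{(3)}(41) − f^{(3)}(2)) = −1/720 · (-6.16161e-10 − (-0.937500)) = -0.00130208.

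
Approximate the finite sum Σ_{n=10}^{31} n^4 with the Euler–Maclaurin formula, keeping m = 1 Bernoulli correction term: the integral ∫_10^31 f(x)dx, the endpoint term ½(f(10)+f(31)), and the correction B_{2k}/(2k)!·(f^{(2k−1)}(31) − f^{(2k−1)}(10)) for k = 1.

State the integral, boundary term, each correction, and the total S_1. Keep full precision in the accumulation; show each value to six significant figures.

S_1 ≈ 6.18219e+06

Integral: ∫_10^31 x^4 dx = 5.70583e+06.
½[f(10) + f(31)] = ½[10000.0 + 923521] = 466760.
Running total after boundary: 6.17259e+06.
Order-1 term: 1/12 · (119164 − 4000.00) = 9597.00.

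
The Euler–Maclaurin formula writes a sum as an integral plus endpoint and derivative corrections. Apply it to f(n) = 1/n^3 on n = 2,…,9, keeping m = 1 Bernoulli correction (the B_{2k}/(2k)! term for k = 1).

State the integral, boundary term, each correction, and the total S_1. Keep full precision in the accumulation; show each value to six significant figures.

Integral: ∫_2^9 1/x^3 dx = 0.118827.
Endpoint term: (f(2) + f(9))/2 = (0.125000 + 0.00137174)/2 = 0.0631859.
Integral + boundary = 0.182013.
k=1: B_{2}/(2)! × [f^{(1)}(9) − f^{(1)}(2)] = 1/12 × (-0.000457247 − (-0.187500)) = 0.0155869.

S_1 ≈ 0.197600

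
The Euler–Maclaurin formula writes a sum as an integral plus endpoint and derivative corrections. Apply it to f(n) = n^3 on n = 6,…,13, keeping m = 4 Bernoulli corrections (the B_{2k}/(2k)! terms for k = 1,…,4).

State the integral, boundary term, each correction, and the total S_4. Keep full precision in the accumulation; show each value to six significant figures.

The integral term ∫_6^13 x^3 dx = 6816.25.
½[f(6) + f(13)] = ½[216.000 + 2197.00] = 1206.50.
So far: 8022.75.
k=1: B_{2}/(2)! × [f^{(1)}(13) − f^{(1)}(6)] = 1/12 × (507.000 − 108.000) = 33.2500.
After k=1: 8056.00.
k=2: B_{4}/(4)! × [f^{(3)}(13) − f^{(3)}(6)] = −1/720 × (6.00000 − 6.00000) = 0.00000.
After k=2: 8056.00.
k=3: B_{6}/(6)! × [f^{(5)}(13) − f^{(5)}(6)] = 1/30240 × (0.00000 − 0.00000) = 0.00000.
After k=3: 8056.00.
k=4: B_{8}/(8)! × [f^{(7)}(13) − f^{(7)}(6)] = −1/1209600 × (0.00000 − 0.00000) = 0.00000.

S_4 ≈ 8056.00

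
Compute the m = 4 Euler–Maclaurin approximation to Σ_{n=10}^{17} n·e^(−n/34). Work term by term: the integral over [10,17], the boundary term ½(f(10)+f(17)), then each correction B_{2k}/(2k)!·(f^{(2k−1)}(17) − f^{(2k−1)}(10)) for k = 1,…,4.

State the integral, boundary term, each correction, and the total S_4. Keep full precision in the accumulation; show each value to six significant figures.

S_4 ≈ 71.9412

Integral: ∫_10^17 x·e^(−x/34) dx = 63.0783.
½[f(10) + f(17)] = ½[7.45189 + 10.3110] = 8.88145.
Integral + boundary = 71.9598.
k=1: B_{2}/(2)! × [f^{(1)}(17) − f^{(1)}(10)] = 1/12 × (0.303265 − 0.526016) = -0.0185625.
After k=1: 71.9412.
k=2: B_{4}/(4)! × [f^{(3)}(17) − f^{(3)}(10)] = −1/720 × (0.00131170 − 0.00174428) = 6.00811e-07.
After k=2: 71.9412.
k=3: B_{6}/(6)! × [f^{(5)}(17) − f^{(5)}(10)] = 1/30240 × (2.04244e-06 − 2.62417e-06) = -1.92370e-11.
After k=3: 71.9412.
k=4: B_{8}/(8)! × [f^{(7)}(17) − f^{(7)}(10)] = −1/1209600 × (2.55207e-09 − 3.23481e-09) = 5.64434e-16.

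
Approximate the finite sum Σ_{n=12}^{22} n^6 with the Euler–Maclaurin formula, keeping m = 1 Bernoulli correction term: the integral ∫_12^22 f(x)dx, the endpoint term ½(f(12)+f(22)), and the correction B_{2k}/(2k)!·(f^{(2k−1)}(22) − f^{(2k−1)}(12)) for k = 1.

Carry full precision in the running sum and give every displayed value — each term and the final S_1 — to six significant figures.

The integral term ∫_12^22 x^6 dx = 3.51218e+08.
½[f(12) + f(22)] = ½[2.98598e+06 + 1.13380e+08] = 5.81829e+07.
Running total after boundary: 4.09401e+08.
Order-1 term: 1/12 · (3.09218e+07 − 1.49299e+06) = 2.45240e+06.

S_1 ≈ 4.11853e+08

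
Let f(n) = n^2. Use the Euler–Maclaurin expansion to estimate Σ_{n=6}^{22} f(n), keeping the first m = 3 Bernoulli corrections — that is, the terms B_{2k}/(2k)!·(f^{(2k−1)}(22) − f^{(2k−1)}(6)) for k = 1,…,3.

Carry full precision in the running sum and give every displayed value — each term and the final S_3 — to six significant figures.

S_3 ≈ 3740.00

∫_6^22 x^2 dx evaluates to 3477.33.
Boundary: ½(f(6) + f(22)) = ½(36.0000 + 484.000) = 260.000.
So far: 3737.33.
Correction k=1: B_{2}/2! · (f^{(1)}(22) − f^{(1)}(6)) = 1/12 · (44.0000 − 12.0000) = 2.66667.
Running total after k=1: 3740.00.
Correction k=2: B_{4}/4! · (f^{(3)}(22) − f^{(3)}(6)) = −1/720 · (0.00000 − 0.00000) = 0.00000.
Running total after k=2: 3740.00.
Correction k=3: B_{6}/6! · (f^{(5)}(22) − f^{(5)}(6)) = 1/30240 · (0.00000 − 0.00000) = 0.00000.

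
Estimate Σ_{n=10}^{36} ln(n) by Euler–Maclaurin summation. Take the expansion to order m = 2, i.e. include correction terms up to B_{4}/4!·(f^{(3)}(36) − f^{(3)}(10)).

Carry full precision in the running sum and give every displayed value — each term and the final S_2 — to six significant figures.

S_2 ≈ 82.9179

Integral: ∫_10^36 ln(x) dx = 79.9808.
Endpoint term: (f(10) + f(36))/2 = (2.30259 + 3.58352)/2 = 2.94305.
Running total after boundary: 82.9239.
Correction k=1: B_{2}/2! · (f^{(1)}(36) − f^{(1)}(10)) = 1/12 · (0.0277778 − 0.100000) = -0.00601852.
After k=1: 82.9179.
Correction k=2: B_{4}/4! · (f^{(3)}(36) − f^{(3)}(10)) = −1/720 · (4.28669e-05 − 0.00200000) = 2.71824e-06.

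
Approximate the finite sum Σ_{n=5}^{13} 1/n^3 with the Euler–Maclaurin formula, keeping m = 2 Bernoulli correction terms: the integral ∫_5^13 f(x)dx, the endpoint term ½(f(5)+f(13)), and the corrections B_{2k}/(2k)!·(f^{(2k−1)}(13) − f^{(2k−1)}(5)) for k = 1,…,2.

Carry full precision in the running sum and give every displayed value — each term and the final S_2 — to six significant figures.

S_2 ≈ 0.0216549

The integral term ∫_5^13 1/x^3 dx = 0.0170414.
½[f(5) + f(13)] = ½[0.00800000 + 0.000455166] = 0.00422758.
Integral + boundary = 0.0212690.
Correction k=1: B_{2}/2! · (f^{(1)}(13) − f^{(1)}(5)) = 1/12 · (-0.000105038 − (-0.00480000)) = 0.000391247.
After k=1: 0.0216602.
Correction k=2: B_{4}/4! · (f^{(3)}(13) − f^{(3)}(5)) = −1/720 · (-1.24306e-05 − (-0.00384000)) = -5.31607e-06.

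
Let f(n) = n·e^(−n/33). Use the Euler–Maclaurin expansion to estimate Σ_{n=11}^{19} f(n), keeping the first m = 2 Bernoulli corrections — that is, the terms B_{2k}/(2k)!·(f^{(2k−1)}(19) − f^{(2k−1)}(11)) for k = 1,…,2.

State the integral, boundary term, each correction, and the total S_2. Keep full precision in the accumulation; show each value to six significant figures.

S_2 ≈ 84.7958

Integral: ∫_11^19 x·e^(−x/33) dx = 75.5331.
Boundary: ½(f(11) + f(19)) = ½(7.88184 + 10.6833) = 9.28257.
So far: 84.8157.
k=1: B_{2}/(2)! × [f^{(1)}(19) − f^{(1)}(11)] = 1/12 × (0.238542 − 0.477688) = -0.0199288.
Running total after k=1: 84.7958.
k=2: B_{4}/(4)! × [f^{(3)}(19) − f^{(3)}(11)] = −1/720 × (0.00125170 − 0.00175459) = 6.98462e-07.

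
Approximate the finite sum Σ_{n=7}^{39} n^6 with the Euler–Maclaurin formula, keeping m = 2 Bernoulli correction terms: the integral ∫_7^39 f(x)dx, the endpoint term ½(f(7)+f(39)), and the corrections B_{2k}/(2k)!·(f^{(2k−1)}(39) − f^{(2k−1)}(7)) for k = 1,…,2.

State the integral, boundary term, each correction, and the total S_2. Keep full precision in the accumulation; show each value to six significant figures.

S_2 ≈ 2.14088e+10

The integral term ∫_7^39 x^6 dx = 1.96043e+10.
Boundary: ½(f(7) + f(39)) = ½(117649 + 3.51874e+09) = 1.75943e+09.
So far: 2.13637e+10.
Correction k=1: B_{2}/2! · (f^{(1)}(39) − f^{(1)}(7)) = 1/12 · (5.41345e+08 − 100842) = 4.51037e+07.
Partial sum through k=1: 2.14088e+10.
Correction k=2: B_{4}/4! · (f^{(3)}(39) − f^{(3)}(7)) = −1/720 · (7.11828e+06 − 41160.0) = -9829.33.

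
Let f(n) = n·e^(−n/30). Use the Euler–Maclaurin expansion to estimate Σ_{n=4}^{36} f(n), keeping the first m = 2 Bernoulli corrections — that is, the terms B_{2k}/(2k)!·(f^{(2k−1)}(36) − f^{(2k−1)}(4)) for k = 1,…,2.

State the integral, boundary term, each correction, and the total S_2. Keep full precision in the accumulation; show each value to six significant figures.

S_2 ≈ 303.416

The integral term ∫_4^36 x·e^(−x/30) dx = 296.312.
Endpoint term: (f(4) + f(36))/2 = (3.50069 + 10.8430)/2 = 7.17184.
So far: 303.484.
Order-1 term: 1/12 · (-0.0602388 − 0.758484) = -0.0682269.
Partial sum through k=1: 303.416.
Order-2 term: −1/720 · (0.000602388 − 0.00278759) = 3.03500e-06.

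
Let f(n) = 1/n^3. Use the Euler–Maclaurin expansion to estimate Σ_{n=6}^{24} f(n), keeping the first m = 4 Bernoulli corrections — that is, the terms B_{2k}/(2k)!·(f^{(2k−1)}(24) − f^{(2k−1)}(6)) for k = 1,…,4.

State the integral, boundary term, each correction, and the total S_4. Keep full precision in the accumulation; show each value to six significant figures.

S_4 ≈ 0.0155622

Integral: ∫_6^24 1/x^3 dx = 0.0130208.
Boundary: ½(f(6) + f(24)) = ½(0.00462963 + 7.23380e-05) = 0.00235098.
Running total after boundary: 0.0153718.
Order-1 term: 1/12 · (-9.04225e-06 − (-0.00231481)) = 0.000192148.
Running total after k=1: 0.0155640.
Order-2 term: −1/720 · (-3.13967e-07 − (-0.00128601)) = -1.78569e-06.
Running total after k=2: 0.0155622.
Order-3 term: 1/30240 · (-2.28934e-08 − (-0.00150034)) = 4.96138e-08.
Running total after k=3: 0.0155622.
Order-4 term: −1/1209600 · (-2.86168e-09 − (-0.00300069)) = -2.48072e-09.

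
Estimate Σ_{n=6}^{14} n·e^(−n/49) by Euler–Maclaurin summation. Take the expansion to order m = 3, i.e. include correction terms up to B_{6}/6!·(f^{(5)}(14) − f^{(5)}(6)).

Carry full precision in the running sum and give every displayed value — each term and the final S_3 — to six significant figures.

S_3 ≈ 72.4883

∫_6^14 x·e^(−x/49) dx evaluates to 64.5937.
Endpoint term: (f(6) + f(14))/2 = (5.30851 + 10.5207)/2 = 7.91459.
Integral + boundary = 72.5083.
k=1: B_{2}/(2)! × [f^{(1)}(14) − f^{(1)}(6)] = 1/12 × (0.536769 − 0.776414) = -0.0199704.
Partial sum through k=1: 72.4883.
k=2: B_{4}/(4)! × [f^{(3)}(14) − f^{(3)}(6)] = −1/720 × (0.000849531 − 0.00106036) = 2.92813e-07.
Partial sum through k=2: 72.4883.
k=3: B_{6}/(6)! × [f^{(5)}(14) − f^{(5)}(6)] = 1/30240 × (6.14536e-07 − 7.48581e-07) = -4.43269e-12.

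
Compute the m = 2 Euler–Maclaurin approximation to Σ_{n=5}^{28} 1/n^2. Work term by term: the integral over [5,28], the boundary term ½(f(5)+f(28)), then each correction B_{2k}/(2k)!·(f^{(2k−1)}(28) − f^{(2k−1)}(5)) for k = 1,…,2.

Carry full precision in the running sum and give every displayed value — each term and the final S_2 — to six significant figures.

S_2 ≈ 0.186239

∫_5^28 1/x^2 dx evaluates to 0.164286.
Endpoint term: (f(5) + f(28))/2 = (0.0400000 + 0.00127551)/2 = 0.0206378.
So far: 0.184923.
Order-1 term: 1/12 · (-9.11079e-05 − (-0.0160000)) = 0.00132574.
After k=1: 0.186249.
Order-2 term: −1/720 · (-1.39451e-06 − (-0.00768000)) = -1.06647e-05.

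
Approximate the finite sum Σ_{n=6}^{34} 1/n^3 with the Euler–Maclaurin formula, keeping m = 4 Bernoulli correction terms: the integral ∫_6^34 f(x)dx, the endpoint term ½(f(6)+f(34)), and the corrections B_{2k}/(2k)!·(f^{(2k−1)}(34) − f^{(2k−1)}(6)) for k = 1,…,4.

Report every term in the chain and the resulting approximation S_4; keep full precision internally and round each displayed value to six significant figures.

S_4 ≈ 0.0159749

∫_6^34 1/x^3 dx evaluates to 0.0134564.
Endpoint term: (f(6) + f(34))/2 = (0.00462963 + 2.54427e-05)/2 = 0.00232754.
So far: 0.0157839.
k=1: B_{2}/(2)! × [f^{(1)}(34) − f^{(1)}(6)] = 1/12 × (-2.24494e-06 − (-0.00231481)) = 0.000192714.
Partial sum through k=1: 0.0159766.
k=2: B_{4}/(4)! × [f^{(3)}(34) − f^{(3)}(6)] = −1/720 × (-3.88399e-08 − (-0.00128601)) = -1.78607e-06.
Partial sum through k=2: 0.0159748.
k=3: B_{6}/(6)! × [f^{(5)}(34) − f^{(5)}(6)] = 1/30240 × (-1.41114e-09 − (-0.00150034)) = 4.96145e-08.
Partial sum through k=3: 0.0159749.
k=4: B_{8}/(8)! × [f^{(7)}(34) − f^{(7)}(6)] = −1/1209600 × (-8.78909e-11 − (-0.00300069)) = -2.48073e-09.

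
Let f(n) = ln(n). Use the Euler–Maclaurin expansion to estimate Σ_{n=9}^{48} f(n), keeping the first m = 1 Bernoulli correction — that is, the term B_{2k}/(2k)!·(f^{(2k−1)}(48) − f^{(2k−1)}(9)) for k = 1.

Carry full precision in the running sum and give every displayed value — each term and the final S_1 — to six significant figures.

S_1 ≈ 130.069

Integral: ∫_9^48 ln(x) dx = 127.043.
½[f(9) + f(48)] = ½[2.19722 + 3.87120] = 3.03421.
So far: 130.077.
Order-1 term: 1/12 · (0.0208333 − 0.111111) = -0.00752315.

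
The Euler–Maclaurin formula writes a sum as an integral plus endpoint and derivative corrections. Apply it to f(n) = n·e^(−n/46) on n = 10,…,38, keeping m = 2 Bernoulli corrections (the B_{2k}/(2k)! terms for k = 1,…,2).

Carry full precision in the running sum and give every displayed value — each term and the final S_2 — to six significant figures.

S_2 ≈ 393.482

The integral term ∫_10^38 x·e^(−x/46) dx = 381.188.
Endpoint term: (f(10) + f(38))/2 = (8.04615 + 16.6348)/2 = 12.3405.
So far: 393.528.
Order-1 term: 1/12 · (0.0761320 − 0.629699) = -0.0461306.
After k=1: 393.482.
Order-2 term: −1/720 · (0.000449740 − 0.00105809) = 8.44937e-07.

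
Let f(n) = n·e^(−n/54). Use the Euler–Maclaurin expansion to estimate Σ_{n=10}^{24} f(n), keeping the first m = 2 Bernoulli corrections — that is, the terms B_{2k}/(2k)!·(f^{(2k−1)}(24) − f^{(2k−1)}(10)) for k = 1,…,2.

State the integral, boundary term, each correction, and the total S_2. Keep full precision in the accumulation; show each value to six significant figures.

The integral term ∫_10^24 x·e^(−x/54) dx = 171.113.
Boundary: ½(f(10) + f(24)) = ½(8.30950 + 15.3883) = 11.8489.
So far: 182.962.
Order-1 term: 1/12 · (0.356211 − 0.677071) = -0.0267383.
Partial sum through k=1: 182.935.
Order-2 term: −1/720 · (0.000561925 − 0.000802116) = 3.33600e-07.

S_2 ≈ 182.935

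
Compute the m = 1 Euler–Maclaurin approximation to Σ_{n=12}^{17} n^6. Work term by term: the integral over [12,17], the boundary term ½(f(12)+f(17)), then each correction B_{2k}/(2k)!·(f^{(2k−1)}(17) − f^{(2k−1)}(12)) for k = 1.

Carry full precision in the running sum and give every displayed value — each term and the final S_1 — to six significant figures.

S_1 ≈ 6.76483e+07

Integral: ∫_12^17 x^6 dx = 5.35010e+07.
Boundary: ½(f(12) + f(17)) = ½(2.98598e+06 + 2.41376e+07) = 1.35618e+07.
So far: 6.70628e+07.
Order-1 term: 1/12 · (8.51914e+06 − 1.49299e+06) = 585512.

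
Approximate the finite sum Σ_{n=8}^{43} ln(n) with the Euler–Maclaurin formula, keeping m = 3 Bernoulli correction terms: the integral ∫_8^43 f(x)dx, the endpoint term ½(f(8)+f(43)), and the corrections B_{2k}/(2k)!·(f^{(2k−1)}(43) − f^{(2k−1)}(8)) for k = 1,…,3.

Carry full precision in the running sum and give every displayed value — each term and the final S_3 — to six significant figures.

S_3 ≈ 113.008

The integral term ∫_8^43 ln(x) dx = 110.096.
Boundary: ½(f(8) + f(43)) = ½(2.07944 + 3.76120) = 2.92032.
Running total after boundary: 113.016.
Correction k=1: B_{2}/2! · (f^{(1)}(43) − f^{(1)}(8)) = 1/12 · (0.0232558 − 0.125000) = -0.00847868.
Running total after k=1: 113.008.
Correction k=2: B_{4}/4! · (f^{(3)}(43) − f^{(3)}(8)) = −1/720 · (2.51550e-05 − 0.00390625) = 5.39041e-06.
Running total after k=2: 113.008.
Correction k=3: B_{6}/6! · (f^{(5)}(43) − f^{(5)}(8)) = 1/30240 · (1.63256e-07 − 0.000732422) = -2.42149e-08.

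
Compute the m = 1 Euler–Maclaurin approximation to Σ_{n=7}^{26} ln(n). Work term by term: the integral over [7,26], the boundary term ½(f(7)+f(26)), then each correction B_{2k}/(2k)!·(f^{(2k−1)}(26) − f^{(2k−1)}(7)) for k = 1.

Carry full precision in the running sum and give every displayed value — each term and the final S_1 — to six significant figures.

S_1 ≈ 54.6824

∫_7^26 ln(x) dx evaluates to 52.0891.
½[f(7) + f(26)] = ½[1.94591 + 3.25810] = 2.60200.
So far: 54.6911.
Order-1 term: 1/12 · (0.0384615 − 0.142857) = -0.00869963.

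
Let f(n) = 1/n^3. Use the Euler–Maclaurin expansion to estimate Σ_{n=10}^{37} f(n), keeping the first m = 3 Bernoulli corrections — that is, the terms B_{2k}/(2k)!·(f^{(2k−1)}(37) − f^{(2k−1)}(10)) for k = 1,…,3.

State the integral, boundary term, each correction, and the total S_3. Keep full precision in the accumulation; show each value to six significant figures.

S_3 ≈ 0.00516943

The integral term ∫_10^37 1/x^3 dx = 0.00463477.
Endpoint term: (f(10) + f(37))/2 = (0.00100000 + 1.97422e-05)/2 = 0.000509871.
So far: 0.00514464.
Order-1 term: 1/12 · (-1.60072e-06 − (-0.000300000)) = 2.48666e-05.
Partial sum through k=1: 0.00516951.
Order-2 term: −1/720 · (-2.33852e-08 − (-6.00000e-05)) = -8.33009e-08.
Partial sum through k=2: 0.00516942.
Order-3 term: 1/30240 · (-7.17442e-10 − (-2.52000e-05)) = 8.33310e-10.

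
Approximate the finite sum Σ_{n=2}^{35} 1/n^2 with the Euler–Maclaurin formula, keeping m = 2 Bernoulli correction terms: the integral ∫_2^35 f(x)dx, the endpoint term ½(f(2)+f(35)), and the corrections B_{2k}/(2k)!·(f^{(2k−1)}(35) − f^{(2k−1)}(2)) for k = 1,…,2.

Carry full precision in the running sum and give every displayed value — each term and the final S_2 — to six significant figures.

Integral: ∫_2^35 1/x^2 dx = 0.471429.
Boundary: ½(f(2) + f(35)) = ½(0.250000 + 0.000816327) = 0.125408.
Integral + boundary = 0.596837.
Correction k=1: B_{2}/2! · (f^{(1)}(35) − f^{(1)}(2)) = 1/12 · (-4.66472e-05 − (-0.250000)) = 0.0208294.
Running total after k=1: 0.617666.
Correction k=2: B_{4}/4! · (f^{(3)}(35) − f^{(3)}(2)) = −1/720 · (-4.56952e-07 − (-0.750000)) = -0.00104167.

S_2 ≈ 0.616625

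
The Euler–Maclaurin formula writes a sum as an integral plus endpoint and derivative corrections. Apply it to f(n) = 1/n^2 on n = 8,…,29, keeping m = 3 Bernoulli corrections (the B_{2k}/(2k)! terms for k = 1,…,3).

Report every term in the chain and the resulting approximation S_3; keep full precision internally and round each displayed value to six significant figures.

∫_8^29 1/x^2 dx evaluates to 0.0905172.
½[f(8) + f(29)] = ½[0.0156250 + 0.00118906] = 0.00840703.
Integral + boundary = 0.0989243.
k=1: B_{2}/(2)! × [f^{(1)}(29) − f^{(1)}(8)] = 1/12 × (-8.20042e-05 − (-0.00390625)) = 0.000318687.
Partial sum through k=1: 0.0992430.
k=2: B_{4}/(4)! × [f^{(3)}(29) − f^{(3)}(8)] = −1/720 × (-1.17010e-06 − (-0.000732422)) = -1.01563e-06.
Partial sum through k=2: 0.0992419.
k=3: B_{6}/(6)! × [f^{(5)}(29) − f^{(5)}(8)] = 1/30240 × (-4.17394e-08 − (-0.000343323)) = 1.13519e-08.

S_3 ≈ 0.0992420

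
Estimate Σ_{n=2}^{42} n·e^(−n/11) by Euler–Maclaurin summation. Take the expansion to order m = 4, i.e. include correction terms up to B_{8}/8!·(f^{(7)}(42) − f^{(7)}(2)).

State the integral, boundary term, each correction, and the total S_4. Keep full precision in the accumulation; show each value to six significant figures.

Integral: ∫_2^42 x·e^(−x/11) dx = 106.419.
½[f(2) + f(42)] = ½[1.66751 + 0.922644] = 1.29507.
Running total after boundary: 107.715.
Order-1 term: 1/12 · (-0.0619090 − 0.682161) = -0.0620059.
After k=1: 107.653.
Order-2 term: −1/720 · (-0.000148542 − 0.0194187) = 2.71768e-05.
After k=2: 107.653.
Order-3 term: 1/30240 · (1.77323e-06 − 0.000274378) = -9.01472e-09.
After k=3: 107.653.
Order-4 term: −1/1209600 · (3.94552e-08 − 3.20885e-06) = 2.62020e-12.

S_4 ≈ 107.653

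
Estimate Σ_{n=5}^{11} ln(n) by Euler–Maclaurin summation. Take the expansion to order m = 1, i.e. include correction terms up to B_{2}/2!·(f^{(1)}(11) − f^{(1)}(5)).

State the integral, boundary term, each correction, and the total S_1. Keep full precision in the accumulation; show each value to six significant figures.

∫_5^11 ln(x) dx evaluates to 12.3297.
Boundary: ½(f(5) + f(11)) = ½(1.60944 + 2.39790) = 2.00367.
Running total after boundary: 14.3333.
Order-1 term: 1/12 · (0.0909091 − 0.200000) = -0.00909091.

S_1 ≈ 14.3242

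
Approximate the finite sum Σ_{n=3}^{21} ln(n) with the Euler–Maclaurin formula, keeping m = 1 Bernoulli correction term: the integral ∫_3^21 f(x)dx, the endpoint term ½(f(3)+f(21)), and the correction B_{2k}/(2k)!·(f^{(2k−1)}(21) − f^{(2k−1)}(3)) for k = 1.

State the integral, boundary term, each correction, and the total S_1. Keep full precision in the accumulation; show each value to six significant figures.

The integral term ∫_3^21 ln(x) dx = 42.6391.
½[f(3) + f(21)] = ½[1.09861 + 3.04452] = 2.07157.
So far: 44.7107.
Order-1 term: 1/12 · (0.0476190 − 0.333333) = -0.0238095.

S_1 ≈ 44.6869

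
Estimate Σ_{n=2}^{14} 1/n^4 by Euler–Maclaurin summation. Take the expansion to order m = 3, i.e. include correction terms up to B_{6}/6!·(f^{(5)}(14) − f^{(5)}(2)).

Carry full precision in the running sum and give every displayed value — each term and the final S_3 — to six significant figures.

∫_2^14 1/x^4 dx evaluates to 0.0415452.
Endpoint term: (f(2) + f(14))/2 = (0.0625000 + 2.60308e-05)/2 = 0.0312630.
So far: 0.0728082.
Order-1 term: 1/12 · (-7.43738e-06 − (-0.125000)) = 0.0104160.
Partial sum through k=1: 0.0832243.
Order-2 term: −1/720 · (-1.13837e-06 − (-0.937500)) = -0.00130208.
Partial sum through k=2: 0.0819222.
Order-3 term: 1/30240 · (-3.25250e-07 − (-13.1250)) = 0.000434028.

S_3 ≈ 0.0823562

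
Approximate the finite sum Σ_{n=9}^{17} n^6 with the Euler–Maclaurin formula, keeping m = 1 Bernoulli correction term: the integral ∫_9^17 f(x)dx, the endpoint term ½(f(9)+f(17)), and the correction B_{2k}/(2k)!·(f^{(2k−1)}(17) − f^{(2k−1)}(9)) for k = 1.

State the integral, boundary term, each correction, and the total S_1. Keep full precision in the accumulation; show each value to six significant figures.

S_1 ≈ 7.09514e+07

The integral term ∫_9^17 x^6 dx = 5.79365e+07.
Boundary: ½(f(9) + f(17)) = ½(531441 + 2.41376e+07) = 1.23345e+07.
Integral + boundary = 7.02710e+07.
Order-1 term: 1/12 · (8.51914e+06 − 354294) = 680404.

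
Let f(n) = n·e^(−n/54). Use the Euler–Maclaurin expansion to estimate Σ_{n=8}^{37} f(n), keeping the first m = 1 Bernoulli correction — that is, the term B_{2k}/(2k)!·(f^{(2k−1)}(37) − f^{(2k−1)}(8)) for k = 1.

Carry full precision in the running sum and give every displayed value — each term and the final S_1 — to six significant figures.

S_1 ≈ 423.076

The integral term ∫_8^37 x·e^(−x/54) dx = 410.351.
½[f(8) + f(37)] = ½[6.89843 + 18.6479] = 12.7732.
So far: 423.124.
Order-1 term: 1/12 · (0.158666 − 0.734555) = -0.0479908.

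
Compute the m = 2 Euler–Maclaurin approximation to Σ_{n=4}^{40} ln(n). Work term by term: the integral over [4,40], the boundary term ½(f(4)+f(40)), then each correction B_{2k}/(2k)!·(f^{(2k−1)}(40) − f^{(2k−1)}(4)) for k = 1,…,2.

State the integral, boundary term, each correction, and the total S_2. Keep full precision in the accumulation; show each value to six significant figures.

S_2 ≈ 108.529

The integral term ∫_4^40 ln(x) dx = 106.010.
Boundary: ½(f(4) + f(40)) = ½(1.38629 + 3.68888) = 2.53759.
Running total after boundary: 108.548.
Order-1 term: 1/12 · (0.0250000 − 0.250000) = -0.0187500.
Running total after k=1: 108.529.
Order-2 term: −1/720 · (3.12500e-05 − 0.0312500) = 4.33594e-05.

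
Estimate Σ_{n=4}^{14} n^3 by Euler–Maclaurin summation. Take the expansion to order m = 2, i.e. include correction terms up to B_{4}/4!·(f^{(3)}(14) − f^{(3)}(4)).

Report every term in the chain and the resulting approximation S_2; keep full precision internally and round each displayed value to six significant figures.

The integral term ∫_4^14 x^3 dx = 9540.00.
Boundary: ½(f(4) + f(14)) = ½(64.0000 + 2744.00) = 1404.00.
Integral + boundary = 10944.0.
Order-1 term: 1/12 · (588.000 − 48.0000) = 45.0000.
Running total after k=1: 10989.0.
Order-2 term: −1/720 · (6.00000 − 6.00000) = 0.00000.

S_2 ≈ 10989.0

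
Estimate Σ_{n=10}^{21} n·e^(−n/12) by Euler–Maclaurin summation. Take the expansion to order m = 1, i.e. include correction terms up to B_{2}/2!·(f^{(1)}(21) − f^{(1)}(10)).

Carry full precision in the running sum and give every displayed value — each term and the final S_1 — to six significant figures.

The integral term ∫_10^21 x·e^(−x/12) dx = 45.9194.
½[f(10) + f(21)] = ½[4.34598 + 3.64925] = 3.99762.
So far: 49.9171.
Correction k=1: B_{2}/2! · (f^{(1)}(21) − f^{(1)}(10)) = 1/12 · (-0.130330 − 0.0724330) = -0.0168970.

S_1 ≈ 49.9002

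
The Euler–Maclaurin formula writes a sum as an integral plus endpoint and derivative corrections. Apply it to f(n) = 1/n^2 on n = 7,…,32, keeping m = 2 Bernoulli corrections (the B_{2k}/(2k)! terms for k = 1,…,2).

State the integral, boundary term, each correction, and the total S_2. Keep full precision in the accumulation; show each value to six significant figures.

S_2 ≈ 0.122778

Integral: ∫_7^32 1/x^2 dx = 0.111607.
Boundary: ½(f(7) + f(32)) = ½(0.0204082 + 0.000976562) = 0.0106924.
So far: 0.122300.
Correction k=1: B_{2}/2! · (f^{(1)}(32) − f^{(1)}(7)) = 1/12 · (-6.10352e-05 − (-0.00583090)) = 0.000480822.
Running total after k=1: 0.122780.
Correction k=2: B_{4}/4! · (f^{(3)}(32) − f^{(3)}(7)) = −1/720 · (-7.15256e-07 − (-0.00142798)) = -1.98231e-06.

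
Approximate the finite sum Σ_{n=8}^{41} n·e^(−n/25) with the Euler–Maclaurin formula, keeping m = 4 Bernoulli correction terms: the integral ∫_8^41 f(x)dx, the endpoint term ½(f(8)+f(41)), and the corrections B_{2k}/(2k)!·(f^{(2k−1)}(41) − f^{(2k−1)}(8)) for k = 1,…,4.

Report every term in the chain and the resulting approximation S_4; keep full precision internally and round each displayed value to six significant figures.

The integral term ∫_8^41 x·e^(−x/25) dx = 279.006.
Endpoint term: (f(8) + f(41))/2 = (5.80919 + 7.95318)/2 = 6.88119.
So far: 285.887.
k=1: B_{2}/(2)! × [f^{(1)}(41) − f^{(1)}(8)] = 1/12 × (-0.124147 − 0.493781) = -0.0514940.
Running total after k=1: 285.836.
k=2: B_{4}/(4)! × [f^{(3)}(41) − f^{(3)}(8)] = −1/720 × (0.000422101 − 0.00311373) = 3.73837e-06.
Running total after k=2: 285.836.
k=3: B_{6}/(6)! × [f^{(5)}(41) − f^{(5)}(8)] = 1/30240 × (1.66854e-06 − 8.69985e-06) = -2.32517e-10.
Running total after k=3: 285.836.
k=4: B_{8}/(8)! × [f^{(7)}(41) − f^{(7)}(8)] = −1/1209600 × (4.25875e-09 − 1.98684e-08) = 1.29048e-14.

S_4 ≈ 285.836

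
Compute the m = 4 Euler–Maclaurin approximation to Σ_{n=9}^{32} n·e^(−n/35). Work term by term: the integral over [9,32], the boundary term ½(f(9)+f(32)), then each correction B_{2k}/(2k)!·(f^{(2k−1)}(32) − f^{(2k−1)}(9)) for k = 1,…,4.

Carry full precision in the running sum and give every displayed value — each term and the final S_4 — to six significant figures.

S_4 ≈ 260.782

∫_9^32 x·e^(−x/35) dx evaluates to 250.934.
Boundary: ½(f(9) + f(32)) = ½(6.95932 + 12.8257) = 9.89250.
Running total after boundary: 260.827.
Correction k=1: B_{2}/2! · (f^{(1)}(32) − f^{(1)}(9)) = 1/12 · (0.0343545 − 0.574420) = -0.0450055.
Partial sum through k=1: 260.782.
Correction k=2: B_{4}/4! · (f^{(3)}(32) − f^{(3)}(9)) = −1/720 · (0.000682416 − 0.00173138) = 1.45689e-06.
Partial sum through k=2: 260.782.
Correction k=3: B_{6}/6! · (f^{(5)}(32) − f^{(5)}(9)) = 1/30240 · (1.09126e-06 − 2.44395e-06) = -4.47319e-11.
Partial sum through k=3: 260.782.
Correction k=4: B_{8}/8! · (f^{(7)}(32) − f^{(7)}(9)) = −1/1209600 · (1.32689e-09 − 2.83635e-09) = 1.24790e-15.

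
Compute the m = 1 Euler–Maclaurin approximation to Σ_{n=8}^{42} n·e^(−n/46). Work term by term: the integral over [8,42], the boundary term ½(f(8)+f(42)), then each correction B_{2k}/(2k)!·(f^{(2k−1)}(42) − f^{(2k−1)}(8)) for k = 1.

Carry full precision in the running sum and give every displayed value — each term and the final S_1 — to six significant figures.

S_1 ≈ 474.746

The integral term ∫_8^42 x·e^(−x/46) dx = 463.013.
Endpoint term: (f(8) + f(42))/2 = (6.72296 + 16.8546)/2 = 11.7888.
So far: 474.801.
Order-1 term: 1/12 · (0.0348957 − 0.694219) = -0.0549436.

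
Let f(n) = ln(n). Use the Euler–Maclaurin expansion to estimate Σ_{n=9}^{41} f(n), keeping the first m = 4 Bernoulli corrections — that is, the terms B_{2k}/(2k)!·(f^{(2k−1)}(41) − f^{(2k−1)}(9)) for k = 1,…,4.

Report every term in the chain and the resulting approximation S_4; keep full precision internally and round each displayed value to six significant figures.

∫_9^41 ln(x) dx evaluates to 100.481.
Boundary: ½(f(9) + f(41)) = ½(2.19722 + 3.71357) = 2.95540.
So far: 103.437.
Order-1 term: 1/12 · (0.0243902 − 0.111111) = -0.00722674.
Partial sum through k=1: 103.430.
Order-2 term: −1/720 · (2.90187e-05 − 0.00274348) = 3.77009e-06.
Partial sum through k=2: 103.430.
Order-3 term: 1/30240 · (2.07153e-07 − 0.000406442) = -1.34337e-08.
Partial sum through k=3: 103.430.
Order-4 term: −1/1209600 · (3.69697e-09 − 0.000150534) = 1.24446e-10.

S_4 ≈ 103.430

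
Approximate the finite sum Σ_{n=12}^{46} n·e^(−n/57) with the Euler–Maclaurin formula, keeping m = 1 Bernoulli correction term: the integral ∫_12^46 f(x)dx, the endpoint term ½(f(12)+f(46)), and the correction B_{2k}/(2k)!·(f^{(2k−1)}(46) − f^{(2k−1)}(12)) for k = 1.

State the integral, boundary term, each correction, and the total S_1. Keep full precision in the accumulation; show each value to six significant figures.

S_1 ≈ 581.865

The integral term ∫_12^46 x·e^(−x/57) dx = 566.788.
½[f(12) + f(46)] = ½[9.72189 + 20.5246] = 15.1232.
Running total after boundary: 581.911.
Correction k=1: B_{2}/2! · (f^{(1)}(46) − f^{(1)}(12)) = 1/12 · (0.0861062 − 0.639598) = -0.0461243.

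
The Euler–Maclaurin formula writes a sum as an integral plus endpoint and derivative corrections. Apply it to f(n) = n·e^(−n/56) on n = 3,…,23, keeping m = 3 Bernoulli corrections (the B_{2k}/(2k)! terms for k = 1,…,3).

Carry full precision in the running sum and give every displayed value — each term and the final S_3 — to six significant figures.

S_3 ≈ 206.771

∫_3^23 x·e^(−x/56) dx evaluates to 197.765.
½[f(3) + f(23)] = ½[2.84351 + 15.2531] = 9.04829.
So far: 206.813.
Correction k=1: B_{2}/2! · (f^{(1)}(23) − f^{(1)}(3)) = 1/12 · (0.390800 − 0.897061) = -0.0421884.
Running total after k=1: 206.771.
Correction k=2: B_{4}/4! · (f^{(3)}(23) − f^{(3)}(3)) = −1/720 · (0.000547562 − 0.000890541) = 4.76361e-07.
Running total after k=2: 206.771.
Correction k=3: B_{6}/6! · (f^{(5)}(23) − f^{(5)}(3)) = 1/30240 · (3.09472e-07 − 4.76732e-07) = -5.53105e-12.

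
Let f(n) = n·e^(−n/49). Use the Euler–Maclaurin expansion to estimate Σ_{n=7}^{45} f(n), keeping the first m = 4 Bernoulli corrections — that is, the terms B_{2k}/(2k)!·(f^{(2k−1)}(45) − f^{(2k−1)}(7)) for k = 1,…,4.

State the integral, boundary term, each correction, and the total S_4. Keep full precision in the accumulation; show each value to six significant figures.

The integral term ∫_7^45 x·e^(−x/49) dx = 540.135.
½[f(7) + f(45)] = ½[6.06815 + 17.9627] = 12.0154.
Integral + boundary = 552.150.
k=1: B_{2}/(2)! × [f^{(1)}(45) − f^{(1)}(7)] = 1/12 × (0.0325853 − 0.743038) = -0.0592044.
After k=1: 552.091.
k=2: B_{4}/(4)! × [f^{(3)}(45) − f^{(3)}(7)] = −1/720 × (0.000346075 − 0.00103157) = 9.52073e-07.
After k=2: 552.091.
k=3: B_{6}/(6)! × [f^{(5)}(45) − f^{(5)}(7)] = 1/30240 × (2.82623e-07 − 7.30389e-07) = -1.48071e-11.
After k=3: 552.091.
k=4: B_{8}/(8)! × [f^{(7)}(45) − f^{(7)}(7)] = −1/1209600 × (1.75389e-10 − 4.29462e-10) = 2.10047e-16.

S_4 ≈ 552.091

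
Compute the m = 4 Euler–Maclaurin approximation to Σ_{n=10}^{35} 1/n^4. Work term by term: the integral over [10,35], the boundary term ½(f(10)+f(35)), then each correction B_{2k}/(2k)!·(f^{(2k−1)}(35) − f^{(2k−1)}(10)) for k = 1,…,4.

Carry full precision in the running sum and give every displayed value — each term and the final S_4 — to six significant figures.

The integral term ∫_10^35 1/x^4 dx = 0.000325559.
Boundary: ½(f(10) + f(35)) = ½(0.000100000 + 6.66389e-07) = 5.03332e-05.
So far: 0.000375892.
k=1: B_{2}/(2)! × [f^{(1)}(35) − f^{(1)}(10)] = 1/12 × (-7.61587e-08 − (-4.00000e-05)) = 3.32699e-06.
Partial sum through k=1: 0.000379219.
k=2: B_{4}/(4)! × [f^{(3)}(35) − f^{(3)}(10)] = −1/720 × (-1.86511e-09 − (-1.20000e-05)) = -1.66641e-08.
Partial sum through k=2: 0.000379202.
k=3: B_{6}/(6)! × [f^{(5)}(35) − f^{(5)}(10)] = 1/30240 × (-8.52623e-11 − (-6.72000e-06)) = 2.22219e-10.
Partial sum through k=3: 0.000379203.
k=4: B_{8}/(8)! × [f^{(7)}(35) − f^{(7)}(10)] = −1/1209600 × (-6.26417e-12 − (-6.04800e-06)) = -4.99999e-12.

S_4 ≈ 0.000379203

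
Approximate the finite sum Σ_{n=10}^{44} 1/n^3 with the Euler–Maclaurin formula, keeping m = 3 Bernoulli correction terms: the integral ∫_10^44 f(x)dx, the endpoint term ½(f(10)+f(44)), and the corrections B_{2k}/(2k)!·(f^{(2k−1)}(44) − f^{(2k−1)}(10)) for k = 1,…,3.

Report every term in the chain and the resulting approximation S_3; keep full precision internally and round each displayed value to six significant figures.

The integral term ∫_10^44 1/x^3 dx = 0.00474174.
Boundary: ½(f(10) + f(44)) = ½(0.00100000 + 1.17393e-05) = 0.000505870.
Running total after boundary: 0.00524761.
Order-1 term: 1/12 · (-8.00406e-07 − (-0.000300000)) = 2.49333e-05.
Running total after k=1: 0.00527254.
Order-2 term: −1/720 · (-8.26866e-09 − (-6.00000e-05)) = -8.33218e-08.
Running total after k=2: 0.00527246.
Order-3 term: 1/30240 · (-1.79382e-10 − (-2.52000e-05)) = 8.33327e-10.

S_3 ≈ 0.00527246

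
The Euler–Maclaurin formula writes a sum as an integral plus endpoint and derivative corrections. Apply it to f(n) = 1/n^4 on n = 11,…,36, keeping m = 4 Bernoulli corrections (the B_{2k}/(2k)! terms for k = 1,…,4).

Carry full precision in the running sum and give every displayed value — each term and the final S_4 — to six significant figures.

S_4 ≈ 0.000279798

∫_11^36 1/x^4 dx evaluates to 0.000243294.
½[f(11) + f(36)] = ½[6.83013e-05 + 5.95374e-07] = 3.44484e-05.
Running total after boundary: 0.000277742.
Correction k=1: B_{2}/2! · (f^{(1)}(36) − f^{(1)}(11)) = 1/12 · (-6.61527e-08 − (-2.48369e-05)) = 2.06423e-06.
After k=1: 0.000279806.
Correction k=2: B_{4}/4! · (f^{(3)}(36) − f^{(3)}(11)) = −1/720 · (-1.53131e-09 − (-6.15790e-06)) = -8.55051e-09.
After k=2: 0.000279798.
Correction k=3: B_{6}/6! · (f^{(5)}(36) − f^{(5)}(11)) = 1/30240 · (-6.61678e-11 − (-2.84994e-06)) = 9.42417e-11.
After k=3: 0.000279798.
Correction k=4: B_{8}/8! · (f^{(7)}(36) − f^{(7)}(11)) = −1/1209600 · (-4.59499e-12 − (-2.11979e-06)) = -1.75247e-12.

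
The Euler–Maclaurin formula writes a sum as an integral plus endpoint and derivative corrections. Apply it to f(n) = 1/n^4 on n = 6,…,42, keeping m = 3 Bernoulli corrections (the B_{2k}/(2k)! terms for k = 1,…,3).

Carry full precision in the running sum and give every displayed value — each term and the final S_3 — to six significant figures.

∫_6^42 1/x^4 dx evaluates to 0.00153871.
Endpoint term: (f(6) + f(42))/2 = (0.000771605 + 3.21368e-07)/2 = 0.000385963.
Running total after boundary: 0.00192467.
Order-1 term: 1/12 · (-3.06065e-08 − (-0.000514403)) = 4.28644e-05.
After k=1: 0.00196754.
Order-2 term: −1/720 · (-5.20519e-10 − (-0.000428669)) = -5.95373e-07.
After k=2: 0.00196694.
Order-3 term: 1/30240 · (-1.65244e-11 − (-0.000666819)) = 2.20509e-08.

S_3 ≈ 0.00196696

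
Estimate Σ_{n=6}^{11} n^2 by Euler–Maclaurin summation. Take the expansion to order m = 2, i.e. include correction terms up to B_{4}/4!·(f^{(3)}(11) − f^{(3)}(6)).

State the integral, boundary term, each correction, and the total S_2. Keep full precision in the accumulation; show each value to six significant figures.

S_2 ≈ 451.000

∫_6^11 x^2 dx evaluates to 371.667.
½[f(6) + f(11)] = ½[36.0000 + 121.000] = 78.5000.
Running total after boundary: 450.167.
Order-1 term: 1/12 · (22.0000 − 12.0000) = 0.833333.
After k=1: 451.000.
Order-2 term: −1/720 · (0.00000 − 0.00000) = 0.00000.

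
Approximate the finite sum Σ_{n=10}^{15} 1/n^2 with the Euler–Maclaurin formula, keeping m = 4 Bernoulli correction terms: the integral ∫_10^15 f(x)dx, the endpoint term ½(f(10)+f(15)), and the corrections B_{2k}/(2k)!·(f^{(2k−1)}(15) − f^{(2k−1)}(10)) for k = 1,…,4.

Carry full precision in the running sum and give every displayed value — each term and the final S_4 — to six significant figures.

Integral: ∫_10^15 1/x^2 dx = 0.0333333.
½[f(10) + f(15)] = ½[0.0100000 + 0.00444444] = 0.00722222.
Running total after boundary: 0.0405556.
k=1: B_{2}/(2)! × [f^{(1)}(15) − f^{(1)}(10)] = 1/12 × (-0.000592593 − (-0.00200000)) = 0.000117284.
After k=1: 0.0406728.
k=2: B_{4}/(4)! × [f^{(3)}(15) − f^{(3)}(10)] = −1/720 × (-3.16049e-05 − (-0.000240000)) = -2.89438e-07.
After k=2: 0.0406726.
k=3: B_{6}/(6)! × [f^{(5)}(15) − f^{(5)}(10)] = 1/30240 × (-4.21399e-06 − (-7.20000e-05)) = 2.24160e-09.
After k=3: 0.0406726.
k=4: B_{8}/(8)! × [f^{(7)}(15) − f^{(7)}(10)] = −1/1209600 × (-1.04882e-06 − (-4.03200e-05)) = -3.24663e-11.

S_4 ≈ 0.0406726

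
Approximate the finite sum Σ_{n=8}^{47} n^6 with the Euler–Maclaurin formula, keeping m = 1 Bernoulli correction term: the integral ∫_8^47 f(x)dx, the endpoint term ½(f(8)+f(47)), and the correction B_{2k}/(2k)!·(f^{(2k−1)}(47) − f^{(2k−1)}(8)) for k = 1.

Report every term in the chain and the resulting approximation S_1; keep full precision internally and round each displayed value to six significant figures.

S_1 ≈ 7.78788e+10

∫_8^47 x^6 dx evaluates to 7.23744e+10.
Boundary: ½(f(8) + f(47)) = ½(262144 + 1.07792e+10) = 5.38974e+09.
Integral + boundary = 7.77642e+10.
Order-1 term: 1/12 · (1.37607e+09 − 196608) = 1.14656e+08.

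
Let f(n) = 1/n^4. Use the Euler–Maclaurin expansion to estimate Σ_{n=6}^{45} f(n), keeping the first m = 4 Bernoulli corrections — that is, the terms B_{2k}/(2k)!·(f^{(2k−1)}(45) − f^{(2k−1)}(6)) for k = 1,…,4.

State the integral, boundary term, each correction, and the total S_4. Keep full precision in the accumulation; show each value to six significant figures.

S_4 ≈ 0.00196777

∫_6^45 1/x^4 dx evaluates to 0.00153955.
½[f(6) + f(45)] = ½[0.000771605 + 2.43865e-07] = 0.000385924.
Running total after boundary: 0.00192548.
Correction k=1: B_{2}/2! · (f^{(1)}(45) − f^{(1)}(6)) = 1/12 · (-2.16769e-08 − (-0.000514403)) = 4.28651e-05.
Partial sum through k=1: 0.00196834.
Correction k=2: B_{4}/4! · (f^{(3)}(45) − f^{(3)}(6)) = −1/720 · (-3.21139e-10 − (-0.000428669)) = -5.95374e-07.
Partial sum through k=2: 0.00196775.
Correction k=3: B_{6}/6! · (f^{(5)}(45) − f^{(5)}(6)) = 1/30240 · (-8.88089e-12 − (-0.000666819)) = 2.20509e-08.
Partial sum through k=3: 0.00196777.
Correction k=4: B_{8}/8! · (f^{(7)}(45) − f^{(7)}(6)) = −1/1209600 · (-3.94706e-13 − (-0.00166705)) = -1.37818e-09.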